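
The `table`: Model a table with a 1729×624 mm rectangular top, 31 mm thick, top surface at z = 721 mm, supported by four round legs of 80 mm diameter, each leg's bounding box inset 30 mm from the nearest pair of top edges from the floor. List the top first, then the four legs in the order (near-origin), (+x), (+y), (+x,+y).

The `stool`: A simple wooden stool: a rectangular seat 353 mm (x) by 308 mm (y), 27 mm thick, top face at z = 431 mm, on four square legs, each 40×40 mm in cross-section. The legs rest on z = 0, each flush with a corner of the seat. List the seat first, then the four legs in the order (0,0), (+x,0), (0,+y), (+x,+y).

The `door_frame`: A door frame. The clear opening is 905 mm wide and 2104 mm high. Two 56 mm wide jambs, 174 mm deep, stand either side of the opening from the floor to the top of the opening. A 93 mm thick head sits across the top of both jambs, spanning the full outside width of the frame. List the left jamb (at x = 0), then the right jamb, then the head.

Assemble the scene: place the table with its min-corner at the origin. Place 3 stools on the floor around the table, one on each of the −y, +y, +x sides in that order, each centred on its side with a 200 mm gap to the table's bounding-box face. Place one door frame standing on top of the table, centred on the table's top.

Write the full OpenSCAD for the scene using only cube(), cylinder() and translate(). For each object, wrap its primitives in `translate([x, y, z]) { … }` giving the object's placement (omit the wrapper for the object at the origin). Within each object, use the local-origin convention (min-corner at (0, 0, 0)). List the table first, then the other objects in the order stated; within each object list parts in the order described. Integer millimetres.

translate([0, 0, 690]) cube([1729, 624, 31]);
translate([70, 70, 0]) cylinder(h = 690, r = 40);
translate([1659, 70, 0]) cylinder(h = 690, r = 40);
translate([70, 554, 0]) cylinder(h = 690, r = 40);
translate([1659, 554, 0]) cylinder(h = 690, r = 40);
translate([688, -508, 0]) {
  translate([0, 0, 404]) cube([353, 308, 27]);
  cube([40, 40, 404]);
  translate([313, 0, 0]) cube([40, 40, 404]);
  translate([0, 268, 0]) cube([40, 40, 404]);
  translate([313, 268, 0]) cube([40, 40, 404]);
}
translate([688, 824, 0]) {
  translate([0, 0, 404]) cube([353, 308, 27]);
  cube([40, 40, 404]);
  translate([313, 0, 0]) cube([40, 40, 404]);
  translate([0, 268, 0]) cube([40, 40, 404]);
  translate([313, 268, 0]) cube([40, 40, 404]);
}
translate([1929, 158, 0]) {
  translate([0, 0, 404]) cube([353, 308, 27]);
  cube([40, 40, 404]);
  translate([313, 0, 0]) cube([40, 40, 404]);
  translate([0, 268, 0]) cube([40, 40, 404]);
  translate([313, 268, 0]) cube([40, 40, 404]);
}
translate([356, 225, 721]) {
  cube([56, 174, 2104]);
  translate([961, 0, 0]) cube([56, 174, 2104]);
  translate([0, 0, 2104]) cube([1017, 174, 93]);
}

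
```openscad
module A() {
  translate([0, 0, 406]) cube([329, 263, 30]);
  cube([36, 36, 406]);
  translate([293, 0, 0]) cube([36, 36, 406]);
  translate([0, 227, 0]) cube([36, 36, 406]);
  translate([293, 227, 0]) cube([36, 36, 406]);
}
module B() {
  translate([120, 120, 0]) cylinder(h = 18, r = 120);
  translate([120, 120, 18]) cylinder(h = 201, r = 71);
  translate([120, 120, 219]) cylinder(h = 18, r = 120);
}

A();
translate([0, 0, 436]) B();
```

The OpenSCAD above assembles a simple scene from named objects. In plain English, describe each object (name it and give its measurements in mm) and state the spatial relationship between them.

A is a four-legged stool. The seat is a 329×263×30 mm slab whose top surface is at z = 436 mm; four square legs, each 36×36 mm in cross-section, run from the floor (z = 0) to the underside of the seat, each flush with a corner of the seat.

B is a spool: two coaxial disc flanges of radius 120 mm and thickness 18 mm, joined by a core cylinder of radius 71 mm and height 201 mm. The lower flange rests on z = 0 and the three cylinders share a vertical axis.

The spool is on top of the stool.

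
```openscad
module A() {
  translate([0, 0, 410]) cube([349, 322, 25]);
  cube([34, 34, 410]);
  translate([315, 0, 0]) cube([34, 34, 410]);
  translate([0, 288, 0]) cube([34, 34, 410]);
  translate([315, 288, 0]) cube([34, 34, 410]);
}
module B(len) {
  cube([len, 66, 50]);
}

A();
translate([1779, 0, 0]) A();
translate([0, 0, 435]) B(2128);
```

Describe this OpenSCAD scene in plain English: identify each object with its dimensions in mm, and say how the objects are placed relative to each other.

A is a four-legged stool. The seat is a 349×322×25 mm slab whose top surface is at z = 435 mm; four square legs, each 34×34 mm in cross-section, run from the floor (z = 0) to the underside of the seat, each flush with a corner of the seat.

B is a rectangular beam 2128 mm long (x), 66 mm deep (y), 50 mm thick (z).

The beam spans the tops of two stools placed 1430 mm apart, resting at z = 435 mm.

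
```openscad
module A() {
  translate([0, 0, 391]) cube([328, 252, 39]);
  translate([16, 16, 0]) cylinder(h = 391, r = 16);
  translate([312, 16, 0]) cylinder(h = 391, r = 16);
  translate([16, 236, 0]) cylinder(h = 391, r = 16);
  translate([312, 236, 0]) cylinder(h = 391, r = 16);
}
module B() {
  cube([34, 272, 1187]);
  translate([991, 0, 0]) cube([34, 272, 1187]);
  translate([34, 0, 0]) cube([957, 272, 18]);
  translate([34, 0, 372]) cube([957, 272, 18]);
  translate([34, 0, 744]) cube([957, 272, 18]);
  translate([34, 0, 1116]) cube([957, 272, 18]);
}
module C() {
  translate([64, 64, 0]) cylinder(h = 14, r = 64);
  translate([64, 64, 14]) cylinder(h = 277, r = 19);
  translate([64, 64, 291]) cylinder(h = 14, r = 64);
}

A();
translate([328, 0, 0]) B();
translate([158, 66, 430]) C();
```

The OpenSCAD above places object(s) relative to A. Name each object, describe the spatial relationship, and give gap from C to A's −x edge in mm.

A is a stool. B is a bookshelf. C is a spool. The bookshelf is against the stool's +x side, with their −y faces flush. The spool is on top of the stool. The gap from the spool to the stool's −x edge is 158 mm.

The spool's min-x is at 158; the stool's min-x is 0; gap = 158 mm.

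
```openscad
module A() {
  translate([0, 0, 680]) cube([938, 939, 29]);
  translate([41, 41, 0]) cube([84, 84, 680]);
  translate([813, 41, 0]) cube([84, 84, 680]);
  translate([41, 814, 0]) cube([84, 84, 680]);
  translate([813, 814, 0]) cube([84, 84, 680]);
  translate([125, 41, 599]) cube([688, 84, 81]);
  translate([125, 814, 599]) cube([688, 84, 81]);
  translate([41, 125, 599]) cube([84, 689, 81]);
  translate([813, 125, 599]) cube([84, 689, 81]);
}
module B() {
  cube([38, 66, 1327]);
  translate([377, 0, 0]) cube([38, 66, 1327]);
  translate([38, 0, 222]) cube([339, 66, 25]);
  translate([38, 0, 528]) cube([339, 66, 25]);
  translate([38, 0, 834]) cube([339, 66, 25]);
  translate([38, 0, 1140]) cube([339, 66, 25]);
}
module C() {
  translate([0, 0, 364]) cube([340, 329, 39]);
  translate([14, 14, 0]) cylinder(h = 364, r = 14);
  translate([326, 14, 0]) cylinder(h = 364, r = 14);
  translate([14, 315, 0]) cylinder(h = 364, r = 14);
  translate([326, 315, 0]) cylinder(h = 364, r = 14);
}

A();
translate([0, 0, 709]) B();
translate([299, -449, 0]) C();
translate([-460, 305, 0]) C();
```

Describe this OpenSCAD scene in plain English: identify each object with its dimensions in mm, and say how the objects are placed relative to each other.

A is a rectangular dining table. The top is 938×939×29 mm with its upper surface at z = 709 mm. It stands on four 84×84 mm square legs, each inset 41 mm from the nearest pair of top edges, running from the floor to the underside of the top. Four apron rails, 84 mm thick and 81 mm tall, run between adjacent legs with their top edges flush with the underside of the top and their outer faces flush with the legs' outer faces.

B is a straight ladder. Two 38×66 mm vertical rails, 1327 mm tall, stand 415 mm apart (outside-to-outside) with their front faces coplanar on the −y side. 4 rungs, each 66 mm deep and 25 mm tall, span between the inner faces of the rails, front faces flush with the rails. The lowest rung's underside is at z = 222 mm and rungs are spaced 306 mm apart (underside to underside).

C is a four-legged stool. The seat is 340×329 mm, 39 mm thick, top at z = 403 mm. It stands on four round legs, each 28 mm in diameter, from z = 0 to the seat underside, each leg's axis is inset half a diameter from the nearest pair of seat edges (so the leg's bounding box is flush with the corner).

The ladder is on top of the table. Two stools sit around the table at the −y, −x sides.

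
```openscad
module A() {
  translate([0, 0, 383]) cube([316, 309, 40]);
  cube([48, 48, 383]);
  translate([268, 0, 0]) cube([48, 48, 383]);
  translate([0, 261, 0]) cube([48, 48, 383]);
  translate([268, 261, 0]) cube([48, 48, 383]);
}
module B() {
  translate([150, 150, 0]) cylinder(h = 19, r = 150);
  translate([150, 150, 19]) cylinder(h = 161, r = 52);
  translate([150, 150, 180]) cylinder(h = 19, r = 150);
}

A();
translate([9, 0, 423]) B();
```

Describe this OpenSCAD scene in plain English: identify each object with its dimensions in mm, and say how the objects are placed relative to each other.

A is a four-legged stool. The seat is a 316×309×40 mm slab whose top surface is at z = 423 mm; four square legs, each 48×48 mm in cross-section, run from the floor (z = 0) to the underside of the seat, each flush with a corner of the seat.

B is a spool: two coaxial disc flanges of radius 150 mm and thickness 19 mm, joined by a core cylinder of radius 52 mm and height 161 mm. The lower flange rests on z = 0 and the three cylinders share a vertical axis.

The spool is on top of the stool.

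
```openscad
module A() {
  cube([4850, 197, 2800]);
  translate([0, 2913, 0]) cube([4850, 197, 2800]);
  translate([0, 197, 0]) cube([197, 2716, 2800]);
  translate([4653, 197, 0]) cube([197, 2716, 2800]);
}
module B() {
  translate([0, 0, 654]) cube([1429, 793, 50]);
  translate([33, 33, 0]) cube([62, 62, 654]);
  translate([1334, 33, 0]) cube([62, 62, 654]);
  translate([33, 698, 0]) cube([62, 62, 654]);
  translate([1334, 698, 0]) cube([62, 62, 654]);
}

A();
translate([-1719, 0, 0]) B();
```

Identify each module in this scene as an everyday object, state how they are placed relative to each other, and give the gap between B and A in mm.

The table's nearest face is 290 mm from the house frame's −x face.

A is a house frame. B is a table. The table is on the floor beside the house frame on its −x side. The gap between the table and the house frame is 290 mm.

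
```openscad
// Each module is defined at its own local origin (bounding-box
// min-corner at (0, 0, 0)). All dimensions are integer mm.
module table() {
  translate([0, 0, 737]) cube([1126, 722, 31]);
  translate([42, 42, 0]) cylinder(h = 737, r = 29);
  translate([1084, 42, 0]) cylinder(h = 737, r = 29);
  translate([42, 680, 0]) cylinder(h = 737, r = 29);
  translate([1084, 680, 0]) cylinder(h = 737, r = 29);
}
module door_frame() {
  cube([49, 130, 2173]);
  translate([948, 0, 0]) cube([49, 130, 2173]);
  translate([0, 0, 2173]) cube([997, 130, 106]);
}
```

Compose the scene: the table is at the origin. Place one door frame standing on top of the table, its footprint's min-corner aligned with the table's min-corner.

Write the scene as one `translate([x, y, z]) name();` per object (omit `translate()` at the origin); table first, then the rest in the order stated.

table();
translate([0, 0, 768]) door_frame();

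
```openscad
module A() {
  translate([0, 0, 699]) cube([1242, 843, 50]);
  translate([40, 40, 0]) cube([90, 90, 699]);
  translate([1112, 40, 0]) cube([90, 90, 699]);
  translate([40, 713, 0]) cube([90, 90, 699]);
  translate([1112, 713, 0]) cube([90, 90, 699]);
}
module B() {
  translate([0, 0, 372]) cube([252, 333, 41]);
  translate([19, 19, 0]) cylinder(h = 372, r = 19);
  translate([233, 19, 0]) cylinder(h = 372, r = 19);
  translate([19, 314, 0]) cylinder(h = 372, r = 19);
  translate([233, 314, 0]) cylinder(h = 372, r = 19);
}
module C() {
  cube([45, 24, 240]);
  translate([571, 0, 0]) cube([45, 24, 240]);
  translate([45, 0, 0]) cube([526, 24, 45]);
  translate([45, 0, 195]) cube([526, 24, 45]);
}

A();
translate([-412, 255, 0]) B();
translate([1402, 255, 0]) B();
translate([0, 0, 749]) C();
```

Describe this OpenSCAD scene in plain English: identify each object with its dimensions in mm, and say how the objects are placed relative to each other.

A is a table: top 1242 mm (x) × 843 mm (y), 50 mm thick, upper face at z = 749 mm, on four 90×90 mm square legs, each inset 40 mm from the nearest pair of top edges, running from z = 0 to the bottom of the top.

B is a simple wooden stool: a rectangular seat 252 mm (x) by 333 mm (y), 41 mm thick, top face at z = 413 mm, on four round legs, each 38 mm in diameter. The legs rest on z = 0, each leg's axis is inset half a diameter from the nearest pair of seat edges (so the leg's bounding box is flush with the corner).

C is a picture frame with a 526×150 mm rectangular opening (x by z) and a uniform 45 mm border on every side. Frame depth is 24 mm along y. It is built from two vertical stiles running the full outside height and two horizontal rails spanning the gap between the stiles.

Two stools sit around the table at the −x, +x sides. The picture frame is on top of the table.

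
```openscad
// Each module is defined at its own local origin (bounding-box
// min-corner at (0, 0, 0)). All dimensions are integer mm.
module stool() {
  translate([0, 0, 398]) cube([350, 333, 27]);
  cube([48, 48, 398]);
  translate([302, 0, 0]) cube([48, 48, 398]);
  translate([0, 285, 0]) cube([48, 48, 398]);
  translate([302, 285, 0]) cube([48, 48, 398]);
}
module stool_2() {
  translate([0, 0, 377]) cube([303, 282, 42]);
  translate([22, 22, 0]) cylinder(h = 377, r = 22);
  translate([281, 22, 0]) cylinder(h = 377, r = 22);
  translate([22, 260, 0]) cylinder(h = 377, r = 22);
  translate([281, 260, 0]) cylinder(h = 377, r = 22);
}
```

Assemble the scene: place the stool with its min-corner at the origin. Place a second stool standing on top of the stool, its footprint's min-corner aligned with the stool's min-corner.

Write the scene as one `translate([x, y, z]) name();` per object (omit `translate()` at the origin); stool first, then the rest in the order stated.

stool();
translate([0, 0, 425]) stool_2();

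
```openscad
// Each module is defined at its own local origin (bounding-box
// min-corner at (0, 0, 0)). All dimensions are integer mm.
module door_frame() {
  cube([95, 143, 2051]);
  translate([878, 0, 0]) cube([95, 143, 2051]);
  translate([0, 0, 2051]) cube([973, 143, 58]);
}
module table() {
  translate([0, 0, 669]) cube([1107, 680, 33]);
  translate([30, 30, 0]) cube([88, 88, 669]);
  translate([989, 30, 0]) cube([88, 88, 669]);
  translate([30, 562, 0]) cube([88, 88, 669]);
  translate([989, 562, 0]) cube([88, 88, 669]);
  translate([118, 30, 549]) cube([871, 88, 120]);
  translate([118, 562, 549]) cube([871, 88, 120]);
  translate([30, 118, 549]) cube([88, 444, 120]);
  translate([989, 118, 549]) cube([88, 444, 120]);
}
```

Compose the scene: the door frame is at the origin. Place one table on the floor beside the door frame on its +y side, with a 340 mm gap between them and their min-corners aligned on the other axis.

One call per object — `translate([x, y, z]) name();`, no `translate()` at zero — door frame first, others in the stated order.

door_frame();
translate([0, 483, 0]) table();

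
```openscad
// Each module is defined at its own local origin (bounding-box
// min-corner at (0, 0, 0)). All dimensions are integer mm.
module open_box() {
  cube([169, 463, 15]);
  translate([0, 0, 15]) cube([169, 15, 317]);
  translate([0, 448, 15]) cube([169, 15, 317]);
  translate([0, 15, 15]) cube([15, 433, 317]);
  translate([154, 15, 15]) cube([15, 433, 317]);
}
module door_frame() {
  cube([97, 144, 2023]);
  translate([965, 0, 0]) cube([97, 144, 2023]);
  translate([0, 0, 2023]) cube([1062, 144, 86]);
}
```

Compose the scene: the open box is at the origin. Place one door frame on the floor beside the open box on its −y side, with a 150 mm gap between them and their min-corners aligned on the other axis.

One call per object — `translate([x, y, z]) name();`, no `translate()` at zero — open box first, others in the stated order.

open_box();
translate([0, -294, 0]) door_frame();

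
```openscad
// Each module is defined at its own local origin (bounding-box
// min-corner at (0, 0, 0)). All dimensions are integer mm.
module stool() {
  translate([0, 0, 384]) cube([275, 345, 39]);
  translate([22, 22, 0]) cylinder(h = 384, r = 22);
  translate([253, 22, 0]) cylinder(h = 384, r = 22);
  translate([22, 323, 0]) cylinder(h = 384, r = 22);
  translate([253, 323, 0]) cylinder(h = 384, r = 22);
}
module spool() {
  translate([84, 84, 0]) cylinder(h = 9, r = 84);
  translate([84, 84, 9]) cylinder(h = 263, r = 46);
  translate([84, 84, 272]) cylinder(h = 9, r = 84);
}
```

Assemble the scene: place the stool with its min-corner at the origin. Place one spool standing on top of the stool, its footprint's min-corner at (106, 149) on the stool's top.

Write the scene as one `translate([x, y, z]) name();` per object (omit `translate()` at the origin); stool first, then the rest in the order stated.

stool();
translate([106, 149, 423]) spool();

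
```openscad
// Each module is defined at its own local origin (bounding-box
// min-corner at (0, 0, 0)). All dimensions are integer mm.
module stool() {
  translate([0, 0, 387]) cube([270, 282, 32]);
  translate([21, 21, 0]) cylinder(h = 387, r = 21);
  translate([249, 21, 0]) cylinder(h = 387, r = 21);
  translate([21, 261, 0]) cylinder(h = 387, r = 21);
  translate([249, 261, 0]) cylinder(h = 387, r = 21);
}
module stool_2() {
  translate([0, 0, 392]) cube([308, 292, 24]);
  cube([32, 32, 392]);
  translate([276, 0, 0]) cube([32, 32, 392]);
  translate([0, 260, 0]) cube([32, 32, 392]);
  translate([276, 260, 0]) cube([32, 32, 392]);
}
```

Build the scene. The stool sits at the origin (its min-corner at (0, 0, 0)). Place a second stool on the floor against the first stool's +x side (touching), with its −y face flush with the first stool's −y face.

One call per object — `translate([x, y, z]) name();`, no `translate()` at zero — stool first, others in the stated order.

stool();
translate([270, 0, 0]) stool_2();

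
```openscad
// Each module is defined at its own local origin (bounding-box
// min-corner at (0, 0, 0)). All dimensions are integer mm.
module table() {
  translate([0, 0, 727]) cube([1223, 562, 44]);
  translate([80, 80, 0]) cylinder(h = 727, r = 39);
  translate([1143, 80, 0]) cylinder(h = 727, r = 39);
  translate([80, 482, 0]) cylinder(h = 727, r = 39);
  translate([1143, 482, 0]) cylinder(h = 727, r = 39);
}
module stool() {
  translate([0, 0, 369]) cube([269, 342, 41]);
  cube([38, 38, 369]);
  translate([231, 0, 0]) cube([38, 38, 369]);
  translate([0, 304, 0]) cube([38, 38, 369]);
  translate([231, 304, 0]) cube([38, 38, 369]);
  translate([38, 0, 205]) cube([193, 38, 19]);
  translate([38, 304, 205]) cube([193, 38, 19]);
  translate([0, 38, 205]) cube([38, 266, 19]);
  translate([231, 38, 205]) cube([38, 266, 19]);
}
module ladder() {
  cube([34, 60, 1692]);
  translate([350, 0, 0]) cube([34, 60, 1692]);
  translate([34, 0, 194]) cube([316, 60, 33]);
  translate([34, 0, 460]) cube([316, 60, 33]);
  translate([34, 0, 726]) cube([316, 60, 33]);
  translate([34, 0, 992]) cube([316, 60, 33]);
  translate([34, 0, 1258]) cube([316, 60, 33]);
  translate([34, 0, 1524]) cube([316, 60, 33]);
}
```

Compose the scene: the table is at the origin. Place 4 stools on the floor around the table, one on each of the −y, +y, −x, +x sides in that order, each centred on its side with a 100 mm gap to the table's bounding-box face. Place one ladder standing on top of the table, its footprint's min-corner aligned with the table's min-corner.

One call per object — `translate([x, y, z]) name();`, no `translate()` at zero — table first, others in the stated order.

table();
translate([477, -442, 0]) stool();
translate([477, 662, 0]) stool();
translate([-369, 110, 0]) stool();
translate([1323, 110, 0]) stool();
translate([0, 0, 771]) ladder();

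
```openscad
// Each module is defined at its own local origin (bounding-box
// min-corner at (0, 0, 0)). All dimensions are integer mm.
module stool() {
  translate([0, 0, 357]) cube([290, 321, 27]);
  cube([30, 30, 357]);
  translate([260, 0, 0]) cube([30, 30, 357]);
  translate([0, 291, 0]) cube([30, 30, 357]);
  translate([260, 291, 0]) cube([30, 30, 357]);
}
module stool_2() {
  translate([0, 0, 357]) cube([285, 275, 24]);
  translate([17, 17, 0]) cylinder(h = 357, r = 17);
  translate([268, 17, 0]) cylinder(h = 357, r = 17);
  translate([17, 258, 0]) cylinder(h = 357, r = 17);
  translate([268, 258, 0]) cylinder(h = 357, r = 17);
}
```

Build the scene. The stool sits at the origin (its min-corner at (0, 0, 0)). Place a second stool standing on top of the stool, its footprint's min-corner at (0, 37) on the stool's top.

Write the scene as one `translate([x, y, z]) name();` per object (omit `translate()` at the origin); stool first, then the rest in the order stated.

stool();
translate([0, 37, 384]) stool_2();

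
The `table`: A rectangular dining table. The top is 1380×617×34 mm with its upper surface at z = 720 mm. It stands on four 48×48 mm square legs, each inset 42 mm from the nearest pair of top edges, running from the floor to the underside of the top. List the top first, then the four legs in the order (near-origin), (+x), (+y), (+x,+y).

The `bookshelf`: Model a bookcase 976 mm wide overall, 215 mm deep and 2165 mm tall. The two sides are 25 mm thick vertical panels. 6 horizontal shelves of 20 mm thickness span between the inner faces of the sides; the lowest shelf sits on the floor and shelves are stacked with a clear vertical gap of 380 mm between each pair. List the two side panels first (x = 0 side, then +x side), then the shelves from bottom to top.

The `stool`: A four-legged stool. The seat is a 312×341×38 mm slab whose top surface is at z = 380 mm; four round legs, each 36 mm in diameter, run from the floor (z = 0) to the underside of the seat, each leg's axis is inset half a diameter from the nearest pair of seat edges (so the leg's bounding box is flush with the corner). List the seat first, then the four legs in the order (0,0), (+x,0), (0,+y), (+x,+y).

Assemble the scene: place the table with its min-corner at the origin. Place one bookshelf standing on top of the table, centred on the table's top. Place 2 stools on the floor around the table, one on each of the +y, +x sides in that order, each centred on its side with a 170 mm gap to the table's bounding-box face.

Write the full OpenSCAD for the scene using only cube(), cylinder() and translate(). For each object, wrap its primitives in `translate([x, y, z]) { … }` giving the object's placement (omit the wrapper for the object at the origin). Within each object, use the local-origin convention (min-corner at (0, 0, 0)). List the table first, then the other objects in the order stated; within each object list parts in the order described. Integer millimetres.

translate([0, 0, 686]) cube([1380, 617, 34]);
translate([42, 42, 0]) cube([48, 48, 686]);
translate([1290, 42, 0]) cube([48, 48, 686]);
translate([42, 527, 0]) cube([48, 48, 686]);
translate([1290, 527, 0]) cube([48, 48, 686]);
translate([202, 201, 720]) {
  cube([25, 215, 2165]);
  translate([951, 0, 0]) cube([25, 215, 2165]);
  translate([25, 0, 0]) cube([926, 215, 20]);
  translate([25, 0, 400]) cube([926, 215, 20]);
  translate([25, 0, 800]) cube([926, 215, 20]);
  translate([25, 0, 1200]) cube([926, 215, 20]);
  translate([25, 0, 1600]) cube([926, 215, 20]);
  translate([25, 0, 2000]) cube([926, 215, 20]);
}
translate([534, 787, 0]) {
  translate([0, 0, 342]) cube([312, 341, 38]);
  translate([18, 18, 0]) cylinder(h = 342, r = 18);
  translate([294, 18, 0]) cylinder(h = 342, r = 18);
  translate([18, 323, 0]) cylinder(h = 342, r = 18);
  translate([294, 323, 0]) cylinder(h = 342, r = 18);
}
translate([1550, 138, 0]) {
  translate([0, 0, 342]) cube([312, 341, 38]);
  translate([18, 18, 0]) cylinder(h = 342, r = 18);
  translate([294, 18, 0]) cylinder(h = 342, r = 18);
  translate([18, 323, 0]) cylinder(h = 342, r = 18);
  translate([294, 323, 0]) cylinder(h = 342, r = 18);
}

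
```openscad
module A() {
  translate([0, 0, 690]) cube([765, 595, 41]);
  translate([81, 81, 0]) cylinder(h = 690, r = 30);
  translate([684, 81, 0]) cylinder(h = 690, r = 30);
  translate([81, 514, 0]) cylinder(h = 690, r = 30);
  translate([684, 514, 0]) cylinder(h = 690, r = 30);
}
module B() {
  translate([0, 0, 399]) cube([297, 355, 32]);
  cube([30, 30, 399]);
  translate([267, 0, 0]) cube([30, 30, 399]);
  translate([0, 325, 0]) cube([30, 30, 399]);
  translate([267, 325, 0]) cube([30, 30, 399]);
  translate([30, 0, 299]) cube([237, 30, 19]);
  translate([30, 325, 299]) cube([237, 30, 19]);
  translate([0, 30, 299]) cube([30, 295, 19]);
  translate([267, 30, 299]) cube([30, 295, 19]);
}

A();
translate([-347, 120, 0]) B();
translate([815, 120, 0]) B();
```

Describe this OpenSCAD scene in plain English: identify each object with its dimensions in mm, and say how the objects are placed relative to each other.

A is a table: top 765 mm (x) × 595 mm (y), 41 mm thick, upper face at z = 731 mm, on four round legs of 60 mm diameter, each leg's bounding box inset 51 mm from the nearest pair of top edges, running from z = 0 to the bottom of the top.

B is a four-legged stool. The seat is 297×355 mm, 32 mm thick, top at z = 431 mm. It stands on four square legs, each 30×30 mm in cross-section, from z = 0 to the seat underside, each flush with a corner of the seat. Four stretchers, 30 mm wide and 19 mm tall, connect adjacent legs with their undersides at z = 299 mm, each running between the inner faces of the legs it joins and aligned with the legs' outer faces on the other axis.

Two stools sit around the table at the −x, +x sides.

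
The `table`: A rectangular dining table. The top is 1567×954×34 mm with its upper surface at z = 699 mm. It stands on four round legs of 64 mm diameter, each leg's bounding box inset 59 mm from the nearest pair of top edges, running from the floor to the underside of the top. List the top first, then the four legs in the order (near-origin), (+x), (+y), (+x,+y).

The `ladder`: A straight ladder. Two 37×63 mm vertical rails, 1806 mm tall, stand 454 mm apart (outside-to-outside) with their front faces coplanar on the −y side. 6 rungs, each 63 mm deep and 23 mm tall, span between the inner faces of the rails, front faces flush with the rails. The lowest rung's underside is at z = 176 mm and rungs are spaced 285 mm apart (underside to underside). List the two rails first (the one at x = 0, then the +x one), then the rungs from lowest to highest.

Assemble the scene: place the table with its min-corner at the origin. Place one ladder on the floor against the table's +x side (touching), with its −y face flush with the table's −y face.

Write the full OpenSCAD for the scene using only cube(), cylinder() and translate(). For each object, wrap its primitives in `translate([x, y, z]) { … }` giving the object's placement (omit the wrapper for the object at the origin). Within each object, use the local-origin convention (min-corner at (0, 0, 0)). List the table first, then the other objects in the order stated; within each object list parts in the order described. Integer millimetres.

translate([0, 0, 665]) cube([1567, 954, 34]);
translate([91, 91, 0]) cylinder(h = 665, r = 32);
translate([1476, 91, 0]) cylinder(h = 665, r = 32);
translate([91, 863, 0]) cylinder(h = 665, r = 32);
translate([1476, 863, 0]) cylinder(h = 665, r = 32);
translate([1567, 0, 0]) {
  cube([37, 63, 1806]);
  translate([417, 0, 0]) cube([37, 63, 1806]);
  translate([37, 0, 176]) cube([380, 63, 23]);
  translate([37, 0, 461]) cube([380, 63, 23]);
  translate([37, 0, 746]) cube([380, 63, 23]);
  translate([37, 0, 1031]) cube([380, 63, 23]);
  translate([37, 0, 1316]) cube([380, 63, 23]);
  translate([37, 0, 1601]) cube([380, 63, 23]);
}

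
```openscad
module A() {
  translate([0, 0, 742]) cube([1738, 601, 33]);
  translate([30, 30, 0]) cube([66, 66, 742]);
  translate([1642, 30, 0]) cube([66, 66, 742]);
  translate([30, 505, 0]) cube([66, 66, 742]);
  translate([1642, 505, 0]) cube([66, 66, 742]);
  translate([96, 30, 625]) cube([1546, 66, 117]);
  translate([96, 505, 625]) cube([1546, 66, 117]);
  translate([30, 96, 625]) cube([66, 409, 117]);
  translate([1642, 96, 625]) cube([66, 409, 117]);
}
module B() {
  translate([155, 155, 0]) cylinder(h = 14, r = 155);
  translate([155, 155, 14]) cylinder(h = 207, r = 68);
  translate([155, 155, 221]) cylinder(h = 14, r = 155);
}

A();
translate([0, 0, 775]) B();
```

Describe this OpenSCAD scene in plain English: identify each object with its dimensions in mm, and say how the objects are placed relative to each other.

A is a rectangular dining table. The top is 1738×601×33 mm with its upper surface at z = 775 mm. It stands on four 66×66 mm square legs, each inset 30 mm from the nearest pair of top edges, running from the floor to the underside of the top. Four apron rails, 66 mm thick and 117 mm tall, run between adjacent legs with their top edges flush with the underside of the top and their outer faces flush with the legs' outer faces.

B is a spool: two coaxial disc flanges of radius 155 mm and thickness 14 mm, joined by a core cylinder of radius 68 mm and height 207 mm. The lower flange rests on z = 0 and the three cylinders share a vertical axis.

The spool is on top of the table.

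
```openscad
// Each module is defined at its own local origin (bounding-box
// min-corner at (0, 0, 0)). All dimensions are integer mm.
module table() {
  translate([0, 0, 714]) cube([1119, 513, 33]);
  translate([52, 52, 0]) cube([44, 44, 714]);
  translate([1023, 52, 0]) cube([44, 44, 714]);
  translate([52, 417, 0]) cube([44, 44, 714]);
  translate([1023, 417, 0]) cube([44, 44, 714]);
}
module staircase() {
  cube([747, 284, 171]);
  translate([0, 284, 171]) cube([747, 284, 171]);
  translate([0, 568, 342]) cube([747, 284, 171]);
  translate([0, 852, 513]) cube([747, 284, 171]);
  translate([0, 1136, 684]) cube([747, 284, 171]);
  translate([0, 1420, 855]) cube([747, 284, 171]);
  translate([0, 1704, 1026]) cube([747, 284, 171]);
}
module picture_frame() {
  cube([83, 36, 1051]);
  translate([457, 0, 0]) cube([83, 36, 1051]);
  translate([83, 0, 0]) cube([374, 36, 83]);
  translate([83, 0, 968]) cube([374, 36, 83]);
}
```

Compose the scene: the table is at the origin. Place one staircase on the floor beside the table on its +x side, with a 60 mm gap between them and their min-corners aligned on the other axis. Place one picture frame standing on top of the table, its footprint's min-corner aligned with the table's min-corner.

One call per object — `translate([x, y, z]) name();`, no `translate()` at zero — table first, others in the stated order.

table();
translate([1179, 0, 0]) staircase();
translate([0, 0, 747]) picture_frame();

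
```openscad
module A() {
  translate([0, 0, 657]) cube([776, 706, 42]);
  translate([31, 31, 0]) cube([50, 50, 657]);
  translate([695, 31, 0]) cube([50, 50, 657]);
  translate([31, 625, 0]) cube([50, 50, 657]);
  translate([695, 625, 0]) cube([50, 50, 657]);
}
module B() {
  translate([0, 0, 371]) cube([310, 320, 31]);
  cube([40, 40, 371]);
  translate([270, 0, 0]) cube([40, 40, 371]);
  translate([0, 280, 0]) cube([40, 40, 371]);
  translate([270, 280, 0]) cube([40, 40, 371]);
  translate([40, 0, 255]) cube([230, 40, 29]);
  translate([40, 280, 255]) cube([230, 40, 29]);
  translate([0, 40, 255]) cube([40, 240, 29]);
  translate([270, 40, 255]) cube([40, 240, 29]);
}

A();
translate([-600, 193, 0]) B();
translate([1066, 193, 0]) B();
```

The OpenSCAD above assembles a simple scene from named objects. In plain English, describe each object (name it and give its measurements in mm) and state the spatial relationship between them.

A is a table: top 776 mm (x) × 706 mm (y), 42 mm thick, upper face at z = 699 mm, on four 50×50 mm square legs, each inset 31 mm from the nearest pair of top edges, running from z = 0 to the bottom of the top.

B is a four-legged stool. The seat is 310×320 mm, 31 mm thick, top at z = 402 mm. It stands on four square legs, each 40×40 mm in cross-section, from z = 0 to the seat underside, each flush with a corner of the seat. Four stretchers, 40 mm wide and 29 mm tall, connect adjacent legs with their undersides at z = 255 mm, each running between the inner faces of the legs it joins and aligned with the legs' outer faces on the other axis.

Two stools sit around the table at the −x, +x sides.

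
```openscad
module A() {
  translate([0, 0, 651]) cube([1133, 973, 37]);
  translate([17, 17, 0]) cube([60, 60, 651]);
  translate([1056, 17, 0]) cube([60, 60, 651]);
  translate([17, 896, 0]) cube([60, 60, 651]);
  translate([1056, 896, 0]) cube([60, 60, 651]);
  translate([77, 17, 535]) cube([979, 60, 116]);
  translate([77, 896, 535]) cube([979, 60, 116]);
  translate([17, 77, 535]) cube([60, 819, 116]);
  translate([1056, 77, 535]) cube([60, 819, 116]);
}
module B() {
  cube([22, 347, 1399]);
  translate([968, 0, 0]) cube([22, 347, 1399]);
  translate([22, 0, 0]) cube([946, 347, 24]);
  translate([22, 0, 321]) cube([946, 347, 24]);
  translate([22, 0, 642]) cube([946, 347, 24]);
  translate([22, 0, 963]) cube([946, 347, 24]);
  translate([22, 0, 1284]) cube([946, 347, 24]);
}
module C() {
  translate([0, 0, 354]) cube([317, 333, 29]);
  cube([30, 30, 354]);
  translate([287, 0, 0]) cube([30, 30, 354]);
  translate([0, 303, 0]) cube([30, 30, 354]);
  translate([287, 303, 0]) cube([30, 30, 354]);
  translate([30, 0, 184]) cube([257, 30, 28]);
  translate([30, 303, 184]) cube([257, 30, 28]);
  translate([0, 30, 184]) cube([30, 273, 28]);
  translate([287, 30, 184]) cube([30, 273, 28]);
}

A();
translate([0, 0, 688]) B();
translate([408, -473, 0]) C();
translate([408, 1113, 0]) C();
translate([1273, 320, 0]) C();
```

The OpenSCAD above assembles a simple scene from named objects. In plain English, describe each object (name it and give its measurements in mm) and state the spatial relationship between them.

A is a rectangular dining table. The top is 1133×973×37 mm with its upper surface at z = 688 mm. It stands on four 60×60 mm square legs, each inset 17 mm from the nearest pair of top edges, running from the floor to the underside of the top. Four apron rails, 60 mm thick and 116 mm tall, run between adjacent legs with their top edges flush with the underside of the top and their outer faces flush with the legs' outer faces.

B is an open bookshelf. Two side panels, each 22 mm thick, 347 mm deep and 1399 mm tall, stand 990 mm apart (outside-to-outside). Between them sit 5 shelves, each 24 mm thick and 347 mm deep, spanning the full gap between the sides. The bottom shelf rests on the floor (its underside at z = 0) and the clear gap between one shelf's top and the next shelf's underside is 297 mm.

C is a four-legged stool. The seat is 317×333 mm, 29 mm thick, top at z = 383 mm. It stands on four square legs, each 30×30 mm in cross-section, from z = 0 to the seat underside, each flush with a corner of the seat. Four stretchers, 30 mm wide and 28 mm tall, connect adjacent legs with their undersides at z = 184 mm, each running between the inner faces of the legs it joins and aligned with the legs' outer faces on the other axis.

The bookshelf is on top of the table. Three stools sit around the table at the −y, +y, +x sides.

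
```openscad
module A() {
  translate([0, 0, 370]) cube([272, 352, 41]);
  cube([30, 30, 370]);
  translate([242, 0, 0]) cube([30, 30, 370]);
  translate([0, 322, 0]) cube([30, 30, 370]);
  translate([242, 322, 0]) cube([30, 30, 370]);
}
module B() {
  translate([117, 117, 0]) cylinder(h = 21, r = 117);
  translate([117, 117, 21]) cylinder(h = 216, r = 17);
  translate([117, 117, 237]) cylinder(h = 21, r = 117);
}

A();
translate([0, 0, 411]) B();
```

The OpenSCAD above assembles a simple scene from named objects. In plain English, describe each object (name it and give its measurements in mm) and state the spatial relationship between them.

A is a four-legged stool. The seat is a 272×352×41 mm slab whose top surface is at z = 411 mm; four square legs, each 30×30 mm in cross-section, run from the floor (z = 0) to the underside of the seat, each flush with a corner of the seat.

B is a spool: two coaxial disc flanges of radius 117 mm and thickness 21 mm, joined by a core cylinder of radius 17 mm and height 216 mm. The lower flange rests on z = 0 and the three cylinders share a vertical axis.

The spool is on top of the stool.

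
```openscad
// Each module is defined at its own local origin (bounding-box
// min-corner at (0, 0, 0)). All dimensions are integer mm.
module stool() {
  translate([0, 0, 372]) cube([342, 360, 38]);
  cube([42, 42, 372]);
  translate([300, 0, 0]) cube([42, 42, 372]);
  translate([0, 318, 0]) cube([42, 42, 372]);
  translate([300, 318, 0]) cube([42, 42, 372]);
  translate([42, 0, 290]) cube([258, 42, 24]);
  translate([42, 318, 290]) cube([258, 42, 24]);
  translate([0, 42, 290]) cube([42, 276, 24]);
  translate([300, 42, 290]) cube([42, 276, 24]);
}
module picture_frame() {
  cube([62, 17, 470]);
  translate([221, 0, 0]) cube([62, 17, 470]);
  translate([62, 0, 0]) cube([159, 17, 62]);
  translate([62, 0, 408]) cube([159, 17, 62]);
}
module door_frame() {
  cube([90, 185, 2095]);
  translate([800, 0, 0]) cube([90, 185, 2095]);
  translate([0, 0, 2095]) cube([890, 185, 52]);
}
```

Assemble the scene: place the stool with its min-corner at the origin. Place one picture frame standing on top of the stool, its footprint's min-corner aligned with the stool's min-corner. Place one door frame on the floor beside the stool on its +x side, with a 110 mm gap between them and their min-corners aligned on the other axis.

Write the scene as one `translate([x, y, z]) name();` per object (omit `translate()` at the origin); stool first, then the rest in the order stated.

stool();
translate([0, 0, 410]) picture_frame();
translate([452, 0, 0]) door_frame();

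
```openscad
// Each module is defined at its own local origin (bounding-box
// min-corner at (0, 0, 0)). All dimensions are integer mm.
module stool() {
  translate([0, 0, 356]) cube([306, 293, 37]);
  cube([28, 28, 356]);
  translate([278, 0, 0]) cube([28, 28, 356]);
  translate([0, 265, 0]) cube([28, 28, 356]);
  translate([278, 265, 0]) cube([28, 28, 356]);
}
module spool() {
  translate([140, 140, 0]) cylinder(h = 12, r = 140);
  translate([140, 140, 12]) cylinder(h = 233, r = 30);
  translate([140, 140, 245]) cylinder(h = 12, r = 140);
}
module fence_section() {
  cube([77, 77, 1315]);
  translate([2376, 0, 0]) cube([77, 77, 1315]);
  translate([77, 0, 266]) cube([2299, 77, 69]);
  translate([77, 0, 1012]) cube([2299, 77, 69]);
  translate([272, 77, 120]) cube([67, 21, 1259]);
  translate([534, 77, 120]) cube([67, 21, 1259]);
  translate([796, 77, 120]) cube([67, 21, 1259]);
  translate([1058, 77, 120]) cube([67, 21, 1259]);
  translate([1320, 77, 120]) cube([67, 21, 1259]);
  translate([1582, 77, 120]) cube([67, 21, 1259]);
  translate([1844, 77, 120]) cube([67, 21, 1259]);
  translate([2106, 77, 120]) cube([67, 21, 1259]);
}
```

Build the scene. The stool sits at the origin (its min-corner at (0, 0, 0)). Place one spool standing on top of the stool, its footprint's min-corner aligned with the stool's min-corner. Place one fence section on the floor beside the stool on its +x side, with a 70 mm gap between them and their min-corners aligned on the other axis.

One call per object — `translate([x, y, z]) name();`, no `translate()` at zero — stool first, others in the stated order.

stool();
translate([0, 0, 393]) spool();
translate([376, 0, 0]) fence_section();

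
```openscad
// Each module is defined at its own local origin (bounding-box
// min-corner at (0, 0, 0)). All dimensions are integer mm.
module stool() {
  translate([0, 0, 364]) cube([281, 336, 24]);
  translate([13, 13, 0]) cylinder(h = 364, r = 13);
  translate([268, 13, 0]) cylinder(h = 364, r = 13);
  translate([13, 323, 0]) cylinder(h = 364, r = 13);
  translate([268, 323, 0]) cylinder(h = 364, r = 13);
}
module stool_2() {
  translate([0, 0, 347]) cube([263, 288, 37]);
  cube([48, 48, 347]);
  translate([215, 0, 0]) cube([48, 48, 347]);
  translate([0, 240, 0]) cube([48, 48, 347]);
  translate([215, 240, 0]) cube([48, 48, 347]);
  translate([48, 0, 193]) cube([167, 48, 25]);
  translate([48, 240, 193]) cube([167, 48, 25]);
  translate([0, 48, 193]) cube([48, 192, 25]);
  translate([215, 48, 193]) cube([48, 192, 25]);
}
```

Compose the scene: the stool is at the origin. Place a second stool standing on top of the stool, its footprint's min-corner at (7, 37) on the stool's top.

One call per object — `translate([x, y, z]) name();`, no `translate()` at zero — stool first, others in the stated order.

stool();
translate([7, 37, 388]) stool_2();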